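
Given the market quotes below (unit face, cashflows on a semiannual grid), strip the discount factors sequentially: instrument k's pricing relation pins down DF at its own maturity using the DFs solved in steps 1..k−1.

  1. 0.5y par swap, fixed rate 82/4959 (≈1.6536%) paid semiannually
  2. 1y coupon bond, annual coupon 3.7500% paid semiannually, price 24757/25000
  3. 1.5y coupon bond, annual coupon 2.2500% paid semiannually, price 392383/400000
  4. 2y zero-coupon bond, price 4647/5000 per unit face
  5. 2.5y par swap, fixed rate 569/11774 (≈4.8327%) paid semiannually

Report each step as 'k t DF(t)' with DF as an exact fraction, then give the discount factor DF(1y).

1 1/2 4959/5000
2 1 4769/5000
3 3/2 2371/2500
4 2 4647/5000
5 5/2 4431/5000
DF(1y) = 4769/5000 ≈ 0.953800

step 1 [0.5y] swap r/2=41/4959: DF=(1 − 41/4959·(0))/(1+41/4959) = 4959/5000 ≈ 0.991800
step 2 [1y] bond c/2=3/160: DF=(24757/25000 − 3/160·(0.991800))/(1+3/160) = 4769/5000 ≈ 0.953800
step 3 [1.5y] bond c/2=9/800: DF=(392383/400000 − 9/800·(0.991800+0.953800))/(1+9/800) = 2371/2500 ≈ 0.948400
step 4 [2y] zero: DF = P = 4647/5000 ≈ 0.929400
step 5 [2.5y] swap r/2=569/23548: DF=(1 − 569/23548·(0.991800+0.953800+0.948400+0.929400))/(1+569/23548) = 4431/5000 ≈ 0.886200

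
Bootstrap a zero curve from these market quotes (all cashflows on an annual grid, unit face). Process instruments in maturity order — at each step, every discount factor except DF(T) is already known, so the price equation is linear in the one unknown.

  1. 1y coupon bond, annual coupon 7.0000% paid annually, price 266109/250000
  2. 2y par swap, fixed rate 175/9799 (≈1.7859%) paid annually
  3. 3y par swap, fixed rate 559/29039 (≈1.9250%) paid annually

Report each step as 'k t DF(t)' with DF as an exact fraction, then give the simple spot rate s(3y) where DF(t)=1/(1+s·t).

step 1 [1y] bond c/1=7/100: DF=(266109/250000 − 7/100·(0))/(1+7/100) = 2487/2500 ≈ 0.994800
step 2 [2y] swap r/1=175/9799: DF=(1 − 175/9799·(0.994800))/(1+175/9799) = 193/200 ≈ 0.965000
step 3 [3y] swap r/1=559/29039: DF=(1 − 559/29039·(0.994800+0.965000))/(1+559/29039) = 9441/10000 ≈ 0.944100

1 1 2487/2500
2 2 193/200
3 3 9441/10000
s(3y) = (1/(9441/10000) − 1)/(3) = 559/28323 ≈ 1.9737%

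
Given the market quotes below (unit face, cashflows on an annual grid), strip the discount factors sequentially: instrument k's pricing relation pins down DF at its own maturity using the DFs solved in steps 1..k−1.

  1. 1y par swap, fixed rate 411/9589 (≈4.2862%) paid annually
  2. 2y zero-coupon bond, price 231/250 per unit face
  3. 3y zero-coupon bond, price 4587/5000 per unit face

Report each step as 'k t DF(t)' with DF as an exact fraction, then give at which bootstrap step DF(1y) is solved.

1 1 9589/10000
2 2 231/250
3 3 4587/5000
DF(1y) is solved at step 1

step 1 [1y] swap r/1=411/9589: DF=(1 − 411/9589·(0))/(1+411/9589) = 9589/10000 ≈ 0.958900
step 2 [2y] zero: DF = P = 231/250 ≈ 0.924000
step 3 [3y] zero: DF = P = 4587/5000 ≈ 0.917400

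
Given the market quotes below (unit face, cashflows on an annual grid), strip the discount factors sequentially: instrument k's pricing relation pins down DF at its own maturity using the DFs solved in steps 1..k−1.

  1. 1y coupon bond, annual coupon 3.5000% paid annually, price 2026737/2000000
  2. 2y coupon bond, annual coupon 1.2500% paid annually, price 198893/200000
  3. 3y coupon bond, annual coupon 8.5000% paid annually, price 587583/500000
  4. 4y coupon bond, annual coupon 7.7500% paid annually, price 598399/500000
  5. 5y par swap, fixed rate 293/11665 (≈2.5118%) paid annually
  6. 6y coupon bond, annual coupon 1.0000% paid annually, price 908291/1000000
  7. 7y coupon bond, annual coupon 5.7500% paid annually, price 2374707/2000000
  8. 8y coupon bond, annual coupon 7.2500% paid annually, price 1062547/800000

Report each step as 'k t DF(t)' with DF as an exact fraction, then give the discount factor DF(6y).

1 1 9791/10000
2 2 9701/10000
3 3 1163/1250
4 4 2259/2500
5 5 2207/2500
6 6 8531/10000
7 7 8227/10000
8 8 8097/10000
DF(6y) = 8531/10000 ≈ 0.853100

step 1 [1y] bond c/1=7/200: DF=(2026737/2000000 − 7/200·(0))/(1+7/200) = 9791/10000 ≈ 0.979100
step 2 [2y] bond c/1=1/80: DF=(198893/200000 − 1/80·(0.979100))/(1+1/80) = 9701/10000 ≈ 0.970100
step 3 [3y] bond c/1=17/200: DF=(587583/500000 − 17/200·(0.979100+0.970100))/(1+17/200) = 1163/1250 ≈ 0.930400
step 4 [4y] bond c/1=31/400: DF=(598399/500000 − 31/400·(0.979100+0.970100+0.930400))/(1+31/400) = 2259/2500 ≈ 0.903600
step 5 [5y] swap r/1=293/11665: DF=(1 − 293/11665·(0.979100+0.970100+0.930400+0.903600))/(1+293/11665) = 2207/2500 ≈ 0.882800
step 6 [6y] bond c/1=1/100: DF=(908291/1000000 − 1/100·(0.979100+0.970100+0.930400+0.903600+0.882800))/(1+1/100) = 8531/10000 ≈ 0.853100
step 7 [7y] bond c/1=23/400: DF=(2374707/2000000 − 23/400·(0.979100+0.970100+0.930400+0.903600+0.882800+0.853100))/(1+23/400) = 8227/10000 ≈ 0.822700
step 8 [8y] bond c/1=29/400: DF=(1062547/800000 − 29/400·(0.979100+0.970100+0.930400+0.903600+0.882800+0.853100+0.822700))/(1+29/400) = 8097/10000 ≈ 0.809700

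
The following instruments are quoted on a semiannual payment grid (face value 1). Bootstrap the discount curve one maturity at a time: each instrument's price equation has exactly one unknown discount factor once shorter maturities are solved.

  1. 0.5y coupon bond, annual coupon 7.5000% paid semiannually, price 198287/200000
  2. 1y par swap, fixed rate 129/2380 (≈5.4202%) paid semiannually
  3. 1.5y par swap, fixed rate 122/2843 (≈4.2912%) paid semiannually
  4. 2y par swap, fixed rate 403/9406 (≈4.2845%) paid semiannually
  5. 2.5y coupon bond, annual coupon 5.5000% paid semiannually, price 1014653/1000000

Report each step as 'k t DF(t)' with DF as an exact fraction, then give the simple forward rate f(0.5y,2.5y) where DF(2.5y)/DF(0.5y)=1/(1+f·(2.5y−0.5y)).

step 1 [0.5y] bond c/2=3/80: DF=(198287/200000 − 3/80·(0))/(1+3/80) = 2389/2500 ≈ 0.955600
step 2 [1y] swap r/2=129/4760: DF=(1 − 129/4760·(0.955600))/(1+129/4760) = 2371/2500 ≈ 0.948400
step 3 [1.5y] swap r/2=61/2843: DF=(1 − 61/2843·(0.955600+0.948400))/(1+61/2843) = 939/1000 ≈ 0.939000
step 4 [2y] swap r/2=403/18812: DF=(1 − 403/18812·(0.955600+0.948400+0.939000))/(1+403/18812) = 4597/5000 ≈ 0.919400
step 5 [2.5y] bond c/2=11/400: DF=(1014653/1000000 − 11/400·(0.955600+0.948400+0.939000+0.919400))/(1+11/400) = 2217/2500 ≈ 0.886800

1 1/2 2389/2500
2 1 2371/2500
3 3/2 939/1000
4 2 4597/5000
5 5/2 2217/2500
f(0.5y,2.5y) = ((2389/2500)/(2217/2500) − 1)/(2) = 86/2217 ≈ 3.8791%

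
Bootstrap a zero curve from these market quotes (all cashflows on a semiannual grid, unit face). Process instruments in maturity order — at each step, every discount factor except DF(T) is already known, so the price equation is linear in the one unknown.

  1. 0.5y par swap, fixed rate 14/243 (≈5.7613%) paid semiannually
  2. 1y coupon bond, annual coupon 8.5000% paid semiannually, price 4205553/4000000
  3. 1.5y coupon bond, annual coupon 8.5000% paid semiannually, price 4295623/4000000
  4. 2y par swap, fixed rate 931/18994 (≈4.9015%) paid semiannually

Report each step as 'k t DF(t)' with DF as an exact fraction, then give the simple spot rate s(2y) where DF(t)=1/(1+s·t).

1 1/2 243/250
2 1 9689/10000
3 3/2 951/1000
4 2 9069/10000
s(2y) = (1/(9069/10000) − 1)/(2) = 931/18138 ≈ 5.1329%

step 1 [0.5y] swap r/2=7/243: DF=(1 − 7/243·(0))/(1+7/243) = 243/250 ≈ 0.972000
step 2 [1y] bond c/2=17/400: DF=(4205553/4000000 − 17/400·(0.972000))/(1+17/400) = 9689/10000 ≈ 0.968900
step 3 [1.5y] bond c/2=17/400: DF=(4295623/4000000 − 17/400·(0.972000+0.968900))/(1+17/400) = 951/1000 ≈ 0.951000
step 4 [2y] swap r/2=931/37988: DF=(1 − 931/37988·(0.972000+0.968900+0.951000))/(1+931/37988) = 9069/10000 ≈ 0.906900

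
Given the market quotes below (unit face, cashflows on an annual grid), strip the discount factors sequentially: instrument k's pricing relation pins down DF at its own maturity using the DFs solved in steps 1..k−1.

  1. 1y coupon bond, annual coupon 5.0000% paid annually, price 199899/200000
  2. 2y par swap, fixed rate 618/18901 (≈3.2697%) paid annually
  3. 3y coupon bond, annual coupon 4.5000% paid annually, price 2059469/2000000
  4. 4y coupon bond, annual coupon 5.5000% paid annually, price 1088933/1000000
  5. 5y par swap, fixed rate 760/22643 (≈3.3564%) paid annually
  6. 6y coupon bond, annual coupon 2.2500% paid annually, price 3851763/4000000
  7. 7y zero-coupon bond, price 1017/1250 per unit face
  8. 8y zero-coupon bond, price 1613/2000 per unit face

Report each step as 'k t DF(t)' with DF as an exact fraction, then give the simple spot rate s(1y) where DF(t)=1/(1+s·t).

step 1 [1y] bond c/1=1/20: DF=(199899/200000 − 1/20·(0))/(1+1/20) = 9519/10000 ≈ 0.951900
step 2 [2y] swap r/1=618/18901: DF=(1 − 618/18901·(0.951900))/(1+618/18901) = 4691/5000 ≈ 0.938200
step 3 [3y] bond c/1=9/200: DF=(2059469/2000000 − 9/200·(0.951900+0.938200))/(1+9/200) = 113/125 ≈ 0.904000
step 4 [4y] bond c/1=11/200: DF=(1088933/1000000 − 11/200·(0.951900+0.938200+0.904000))/(1+11/200) = 1773/2000 ≈ 0.886500
step 5 [5y] swap r/1=760/22643: DF=(1 − 760/22643·(0.951900+0.938200+0.904000+0.886500))/(1+760/22643) = 106/125 ≈ 0.848000
step 6 [6y] bond c/1=9/400: DF=(3851763/4000000 − 9/400·(0.951900+0.938200+0.904000+0.886500+0.848000))/(1+9/400) = 8421/10000 ≈ 0.842100
step 7 [7y] zero: DF = P = 1017/1250 ≈ 0.813600
step 8 [8y] zero: DF = P = 1613/2000 ≈ 0.806500

1 1 9519/10000
2 2 4691/5000
3 3 113/125
4 4 1773/2000
5 5 106/125
6 6 8421/10000
7 7 1017/1250
8 8 1613/2000
s(1y) = (1/(9519/10000) − 1)/(1) = 481/9519 ≈ 5.0531%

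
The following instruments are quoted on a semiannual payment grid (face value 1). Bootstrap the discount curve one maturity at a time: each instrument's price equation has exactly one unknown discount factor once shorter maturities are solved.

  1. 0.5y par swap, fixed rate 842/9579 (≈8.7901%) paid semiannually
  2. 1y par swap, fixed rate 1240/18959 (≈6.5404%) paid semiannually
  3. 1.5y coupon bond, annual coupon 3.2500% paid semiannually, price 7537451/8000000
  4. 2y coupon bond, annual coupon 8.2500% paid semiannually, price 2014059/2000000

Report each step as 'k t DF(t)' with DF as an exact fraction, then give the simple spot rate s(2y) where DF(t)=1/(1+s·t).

1 1/2 9579/10000
2 1 469/500
3 3/2 1121/1250
4 2 1713/2000
s(2y) = (1/(1713/2000) − 1)/(2) = 287/3426 ≈ 8.3771%

step 1 [0.5y] swap r/2=421/9579: DF=(1 − 421/9579·(0))/(1+421/9579) = 9579/10000 ≈ 0.957900
step 2 [1y] swap r/2=620/18959: DF=(1 − 620/18959·(0.957900))/(1+620/18959) = 469/500 ≈ 0.938000
step 3 [1.5y] bond c/2=13/800: DF=(7537451/8000000 − 13/800·(0.957900+0.938000))/(1+13/800) = 1121/1250 ≈ 0.896800
step 4 [2y] bond c/2=33/800: DF=(2014059/2000000 − 33/800·(0.957900+0.938000+0.896800))/(1+33/800) = 1713/2000 ≈ 0.856500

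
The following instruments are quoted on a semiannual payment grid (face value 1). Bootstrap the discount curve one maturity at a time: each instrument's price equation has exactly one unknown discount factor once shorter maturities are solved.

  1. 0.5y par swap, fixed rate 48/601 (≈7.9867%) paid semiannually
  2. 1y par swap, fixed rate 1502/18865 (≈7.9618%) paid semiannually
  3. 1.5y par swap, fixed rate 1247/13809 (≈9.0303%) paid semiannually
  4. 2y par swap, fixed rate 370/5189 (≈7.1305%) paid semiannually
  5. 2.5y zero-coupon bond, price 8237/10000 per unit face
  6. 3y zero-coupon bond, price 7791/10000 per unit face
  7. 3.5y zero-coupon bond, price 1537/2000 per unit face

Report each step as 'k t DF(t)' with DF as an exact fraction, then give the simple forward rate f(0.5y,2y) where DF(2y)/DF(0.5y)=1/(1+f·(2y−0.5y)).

step 1 [0.5y] swap r/2=24/601: DF=(1 − 24/601·(0))/(1+24/601) = 601/625 ≈ 0.961600
step 2 [1y] swap r/2=751/18865: DF=(1 − 751/18865·(0.961600))/(1+751/18865) = 9249/10000 ≈ 0.924900
step 3 [1.5y] swap r/2=1247/27618: DF=(1 − 1247/27618·(0.961600+0.924900))/(1+1247/27618) = 8753/10000 ≈ 0.875300
step 4 [2y] swap r/2=185/5189: DF=(1 − 185/5189·(0.961600+0.924900+0.875300))/(1+185/5189) = 1741/2000 ≈ 0.870500
step 5 [2.5y] zero: DF = P = 8237/10000 ≈ 0.823700
step 6 [3y] zero: DF = P = 7791/10000 ≈ 0.779100
step 7 [3.5y] zero: DF = P = 1537/2000 ≈ 0.768500

1 1/2 601/625
2 1 9249/10000
3 3/2 8753/10000
4 2 1741/2000
5 5/2 8237/10000
6 3 7791/10000
7 7/2 1537/2000
f(0.5y,2y) = ((601/625)/(1741/2000) − 1)/(3/2) = 1822/26115 ≈ 6.9768%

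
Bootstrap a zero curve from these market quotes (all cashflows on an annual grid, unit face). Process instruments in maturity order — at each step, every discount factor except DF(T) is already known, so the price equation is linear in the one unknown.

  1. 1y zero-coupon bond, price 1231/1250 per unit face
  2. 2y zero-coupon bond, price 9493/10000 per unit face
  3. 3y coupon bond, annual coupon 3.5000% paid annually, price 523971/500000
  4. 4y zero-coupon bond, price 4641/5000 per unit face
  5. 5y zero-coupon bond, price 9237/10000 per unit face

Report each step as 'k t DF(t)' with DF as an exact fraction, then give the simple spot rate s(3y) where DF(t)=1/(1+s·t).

1 1 1231/1250
2 2 9493/10000
3 3 9471/10000
4 4 4641/5000
5 5 9237/10000
s(3y) = (1/(9471/10000) − 1)/(3) = 529/28413 ≈ 1.8618%

step 1 [1y] zero: DF = P = 1231/1250 ≈ 0.984800
step 2 [2y] zero: DF = P = 9493/10000 ≈ 0.949300
step 3 [3y] bond c/1=7/200: DF=(523971/500000 − 7/200·(0.984800+0.949300))/(1+7/200) = 9471/10000 ≈ 0.947100
step 4 [4y] zero: DF = P = 4641/5000 ≈ 0.928200
step 5 [5y] zero: DF = P = 9237/10000 ≈ 0.923700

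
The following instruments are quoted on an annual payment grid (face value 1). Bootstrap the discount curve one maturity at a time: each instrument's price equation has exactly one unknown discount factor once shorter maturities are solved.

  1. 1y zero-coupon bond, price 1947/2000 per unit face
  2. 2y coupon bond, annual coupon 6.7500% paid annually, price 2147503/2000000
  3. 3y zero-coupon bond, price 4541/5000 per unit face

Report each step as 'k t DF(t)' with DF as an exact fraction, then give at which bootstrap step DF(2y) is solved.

step 1 [1y] zero: DF = P = 1947/2000 ≈ 0.973500
step 2 [2y] bond c/1=27/400: DF=(2147503/2000000 − 27/400·(0.973500))/(1+27/400) = 9443/10000 ≈ 0.944300
step 3 [3y] zero: DF = P = 4541/5000 ≈ 0.908200

1 1 1947/2000
2 2 9443/10000
3 3 4541/5000
DF(2y) is solved at step 2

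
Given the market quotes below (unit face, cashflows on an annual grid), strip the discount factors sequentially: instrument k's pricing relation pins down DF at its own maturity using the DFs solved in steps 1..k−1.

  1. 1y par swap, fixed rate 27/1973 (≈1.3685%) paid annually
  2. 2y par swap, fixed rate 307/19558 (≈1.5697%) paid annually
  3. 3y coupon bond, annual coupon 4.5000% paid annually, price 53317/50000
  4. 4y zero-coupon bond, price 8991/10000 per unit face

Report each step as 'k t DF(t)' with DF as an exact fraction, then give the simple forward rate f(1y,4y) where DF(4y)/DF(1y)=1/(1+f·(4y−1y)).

step 1 [1y] swap r/1=27/1973: DF=(1 − 27/1973·(0))/(1+27/1973) = 1973/2000 ≈ 0.986500
step 2 [2y] swap r/1=307/19558: DF=(1 − 307/19558·(0.986500))/(1+307/19558) = 9693/10000 ≈ 0.969300
step 3 [3y] bond c/1=9/200: DF=(53317/50000 − 9/200·(0.986500+0.969300))/(1+9/200) = 4681/5000 ≈ 0.936200
step 4 [4y] zero: DF = P = 8991/10000 ≈ 0.899100

1 1 1973/2000
2 2 9693/10000
3 3 4681/5000
4 4 8991/10000
f(1y,4y) = ((1973/2000)/(8991/10000) − 1)/(3) = 874/26973 ≈ 3.2403%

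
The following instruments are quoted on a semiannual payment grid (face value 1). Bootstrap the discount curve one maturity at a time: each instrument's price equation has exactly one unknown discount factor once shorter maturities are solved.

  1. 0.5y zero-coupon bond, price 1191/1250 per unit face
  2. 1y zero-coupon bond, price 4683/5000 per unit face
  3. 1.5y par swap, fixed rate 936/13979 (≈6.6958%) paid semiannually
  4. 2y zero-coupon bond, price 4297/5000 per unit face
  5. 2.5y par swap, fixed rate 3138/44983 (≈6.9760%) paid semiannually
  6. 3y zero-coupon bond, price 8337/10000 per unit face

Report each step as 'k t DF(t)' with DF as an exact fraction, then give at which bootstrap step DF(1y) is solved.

1 1/2 1191/1250
2 1 4683/5000
3 3/2 1133/1250
4 2 4297/5000
5 5/2 8431/10000
6 3 8337/10000
DF(1y) is solved at step 2

step 1 [0.5y] zero: DF = P = 1191/1250 ≈ 0.952800
step 2 [1y] zero: DF = P = 4683/5000 ≈ 0.936600
step 3 [1.5y] swap r/2=468/13979: DF=(1 − 468/13979·(0.952800+0.936600))/(1+468/13979) = 1133/1250 ≈ 0.906400
step 4 [2y] zero: DF = P = 4297/5000 ≈ 0.859400
step 5 [2.5y] swap r/2=1569/44983: DF=(1 − 1569/44983·(0.952800+0.936600+0.906400+0.859400))/(1+1569/44983) = 8431/10000 ≈ 0.843100
step 6 [3y] zero: DF = P = 8337/10000 ≈ 0.833700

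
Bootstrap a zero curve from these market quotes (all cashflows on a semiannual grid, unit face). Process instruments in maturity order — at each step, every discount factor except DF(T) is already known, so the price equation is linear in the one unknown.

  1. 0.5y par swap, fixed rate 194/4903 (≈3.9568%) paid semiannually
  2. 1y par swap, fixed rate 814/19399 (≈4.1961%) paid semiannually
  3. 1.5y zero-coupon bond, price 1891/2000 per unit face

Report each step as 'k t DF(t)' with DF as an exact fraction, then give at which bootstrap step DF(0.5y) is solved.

1 1/2 4903/5000
2 1 9593/10000
3 3/2 1891/2000
DF(0.5y) is solved at step 1

step 1 [0.5y] swap r/2=97/4903: DF=(1 − 97/4903·(0))/(1+97/4903) = 4903/5000 ≈ 0.980600
step 2 [1y] swap r/2=407/19399: DF=(1 − 407/19399·(0.980600))/(1+407/19399) = 9593/10000 ≈ 0.959300
step 3 [1.5y] zero: DF = P = 1891/2000 ≈ 0.945500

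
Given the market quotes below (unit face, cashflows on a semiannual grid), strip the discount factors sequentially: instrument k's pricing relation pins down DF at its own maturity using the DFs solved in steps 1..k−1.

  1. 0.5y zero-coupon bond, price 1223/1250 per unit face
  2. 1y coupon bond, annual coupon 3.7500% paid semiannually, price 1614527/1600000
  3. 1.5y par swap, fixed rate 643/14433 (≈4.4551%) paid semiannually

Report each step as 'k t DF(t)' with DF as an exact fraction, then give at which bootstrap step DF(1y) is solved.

step 1 [0.5y] zero: DF = P = 1223/1250 ≈ 0.978400
step 2 [1y] bond c/2=3/160: DF=(1614527/1600000 − 3/160·(0.978400))/(1+3/160) = 389/400 ≈ 0.972500
step 3 [1.5y] swap r/2=643/28866: DF=(1 − 643/28866·(0.978400+0.972500))/(1+643/28866) = 9357/10000 ≈ 0.935700

1 1/2 1223/1250
2 1 389/400
3 3/2 9357/10000
DF(1y) is solved at step 2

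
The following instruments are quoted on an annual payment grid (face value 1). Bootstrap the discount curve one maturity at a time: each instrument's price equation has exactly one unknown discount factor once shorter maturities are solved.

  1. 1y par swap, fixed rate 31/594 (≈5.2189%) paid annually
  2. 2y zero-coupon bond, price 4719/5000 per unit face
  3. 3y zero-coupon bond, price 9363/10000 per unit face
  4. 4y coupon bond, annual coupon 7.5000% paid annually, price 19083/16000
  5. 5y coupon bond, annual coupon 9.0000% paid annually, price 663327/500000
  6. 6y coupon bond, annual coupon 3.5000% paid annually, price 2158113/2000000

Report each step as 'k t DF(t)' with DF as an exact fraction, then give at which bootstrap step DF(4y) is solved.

step 1 [1y] swap r/1=31/594: DF=(1 − 31/594·(0))/(1+31/594) = 594/625 ≈ 0.950400
step 2 [2y] zero: DF = P = 4719/5000 ≈ 0.943800
step 3 [3y] zero: DF = P = 9363/10000 ≈ 0.936300
step 4 [4y] bond c/1=3/40: DF=(19083/16000 − 3/40·(0.950400+0.943800+0.936300))/(1+3/40) = 114/125 ≈ 0.912000
step 5 [5y] bond c/1=9/100: DF=(663327/500000 − 9/100·(0.950400+0.943800+0.936300+0.912000))/(1+9/100) = 9081/10000 ≈ 0.908100
step 6 [6y] bond c/1=7/200: DF=(2158113/2000000 − 7/200·(0.950400+0.943800+0.936300+0.912000+0.908100))/(1+7/200) = 8853/10000 ≈ 0.885300

1 1 594/625
2 2 4719/5000
3 3 9363/10000
4 4 114/125
5 5 9081/10000
6 6 8853/10000
DF(4y) is solved at step 4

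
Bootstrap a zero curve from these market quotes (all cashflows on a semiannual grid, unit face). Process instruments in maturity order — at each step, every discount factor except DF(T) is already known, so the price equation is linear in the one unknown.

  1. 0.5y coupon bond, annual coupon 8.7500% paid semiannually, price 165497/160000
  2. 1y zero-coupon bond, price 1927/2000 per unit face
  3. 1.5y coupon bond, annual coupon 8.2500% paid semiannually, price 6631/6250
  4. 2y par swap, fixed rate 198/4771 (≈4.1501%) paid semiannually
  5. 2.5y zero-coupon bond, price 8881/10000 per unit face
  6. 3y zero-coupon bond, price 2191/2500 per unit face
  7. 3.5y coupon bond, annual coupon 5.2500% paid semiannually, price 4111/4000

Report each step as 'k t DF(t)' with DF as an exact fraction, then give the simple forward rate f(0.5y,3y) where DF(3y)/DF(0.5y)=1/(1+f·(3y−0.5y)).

1 1/2 991/1000
2 1 1927/2000
3 3/2 1883/2000
4 2 1151/1250
5 5/2 8881/10000
6 3 2191/2500
7 7/2 8587/10000
f(0.5y,3y) = ((991/1000)/(2191/2500) − 1)/(5/2) = 573/10955 ≈ 5.2305%

step 1 [0.5y] bond c/2=7/160: DF=(165497/160000 − 7/160·(0))/(1+7/160) = 991/1000 ≈ 0.991000
step 2 [1y] zero: DF = P = 1927/2000 ≈ 0.963500
step 3 [1.5y] bond c/2=33/800: DF=(6631/6250 − 33/800·(0.991000+0.963500))/(1+33/800) = 1883/2000 ≈ 0.941500
step 4 [2y] swap r/2=99/4771: DF=(1 − 99/4771·(0.991000+0.963500+0.941500))/(1+99/4771) = 1151/1250 ≈ 0.920800
step 5 [2.5y] zero: DF = P = 8881/10000 ≈ 0.888100
step 6 [3y] zero: DF = P = 2191/2500 ≈ 0.876400
step 7 [3.5y] bond c/2=21/800: DF=(4111/4000 − 21/800·(0.991000+0.963500+0.941500+0.920800+0.888100+0.876400))/(1+21/800) = 8587/10000 ≈ 0.858700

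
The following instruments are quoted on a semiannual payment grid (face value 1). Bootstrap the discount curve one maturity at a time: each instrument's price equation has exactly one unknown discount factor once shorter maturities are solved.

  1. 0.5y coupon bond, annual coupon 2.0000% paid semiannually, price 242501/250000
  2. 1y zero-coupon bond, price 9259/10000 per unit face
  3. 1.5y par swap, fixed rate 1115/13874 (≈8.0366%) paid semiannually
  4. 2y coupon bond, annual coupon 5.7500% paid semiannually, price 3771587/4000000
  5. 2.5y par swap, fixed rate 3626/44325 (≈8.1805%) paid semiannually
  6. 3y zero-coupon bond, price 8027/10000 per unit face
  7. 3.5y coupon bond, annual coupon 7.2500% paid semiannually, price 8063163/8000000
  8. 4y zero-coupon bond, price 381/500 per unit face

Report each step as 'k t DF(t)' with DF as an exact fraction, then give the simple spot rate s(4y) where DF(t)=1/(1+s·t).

step 1 [0.5y] bond c/2=1/100: DF=(242501/250000 − 1/100·(0))/(1+1/100) = 2401/2500 ≈ 0.960400
step 2 [1y] zero: DF = P = 9259/10000 ≈ 0.925900
step 3 [1.5y] swap r/2=1115/27748: DF=(1 − 1115/27748·(0.960400+0.925900))/(1+1115/27748) = 1777/2000 ≈ 0.888500
step 4 [2y] bond c/2=23/800: DF=(3771587/4000000 − 23/800·(0.960400+0.925900+0.888500))/(1+23/800) = 839/1000 ≈ 0.839000
step 5 [2.5y] swap r/2=1813/44325: DF=(1 − 1813/44325·(0.960400+0.925900+0.888500+0.839000))/(1+1813/44325) = 8187/10000 ≈ 0.818700
step 6 [3y] zero: DF = P = 8027/10000 ≈ 0.802700
step 7 [3.5y] bond c/2=29/800: DF=(8063163/8000000 − 29/800·(0.960400+0.925900+0.888500+0.839000+0.818700+0.802700))/(1+29/800) = 1579/2000 ≈ 0.789500
step 8 [4y] zero: DF = P = 381/500 ≈ 0.762000

1 1/2 2401/2500
2 1 9259/10000
3 3/2 1777/2000
4 2 839/1000
5 5/2 8187/10000
6 3 8027/10000
7 7/2 1579/2000
8 4 381/500
s(4y) = (1/(381/500) − 1)/(4) = 119/1524 ≈ 7.8084%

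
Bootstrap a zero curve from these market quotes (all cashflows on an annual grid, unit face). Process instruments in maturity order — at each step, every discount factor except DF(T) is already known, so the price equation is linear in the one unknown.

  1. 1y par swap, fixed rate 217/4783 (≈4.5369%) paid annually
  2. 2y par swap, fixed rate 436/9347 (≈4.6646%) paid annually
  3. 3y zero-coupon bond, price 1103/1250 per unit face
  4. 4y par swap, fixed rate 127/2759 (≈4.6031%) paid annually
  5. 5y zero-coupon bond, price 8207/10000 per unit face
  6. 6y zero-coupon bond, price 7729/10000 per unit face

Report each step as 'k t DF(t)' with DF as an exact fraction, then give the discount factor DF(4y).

1 1 4783/5000
2 2 1141/1250
3 3 1103/1250
4 4 8349/10000
5 5 8207/10000
6 6 7729/10000
DF(4y) = 8349/10000 ≈ 0.834900

step 1 [1y] swap r/1=217/4783: DF=(1 − 217/4783·(0))/(1+217/4783) = 4783/5000 ≈ 0.956600
step 2 [2y] swap r/1=436/9347: DF=(1 − 436/9347·(0.956600))/(1+436/9347) = 1141/1250 ≈ 0.912800
step 3 [3y] zero: DF = P = 1103/1250 ≈ 0.882400
step 4 [4y] swap r/1=127/2759: DF=(1 − 127/2759·(0.956600+0.912800+0.882400))/(1+127/2759) = 8349/10000 ≈ 0.834900
step 5 [5y] zero: DF = P = 8207/10000 ≈ 0.820700
step 6 [6y] zero: DF = P = 7729/10000 ≈ 0.772900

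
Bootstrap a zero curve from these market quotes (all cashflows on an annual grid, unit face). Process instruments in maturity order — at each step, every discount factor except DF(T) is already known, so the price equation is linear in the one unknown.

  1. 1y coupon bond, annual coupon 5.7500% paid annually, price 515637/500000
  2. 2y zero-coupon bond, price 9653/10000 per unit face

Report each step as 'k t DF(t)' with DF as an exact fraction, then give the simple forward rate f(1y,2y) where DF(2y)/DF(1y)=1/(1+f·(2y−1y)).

1 1 1219/1250
2 2 9653/10000
f(1y,2y) = ((1219/1250)/(9653/10000) − 1)/(1) = 99/9653 ≈ 1.0256%

step 1 [1y] bond c/1=23/400: DF=(515637/500000 − 23/400·(0))/(1+23/400) = 1219/1250 ≈ 0.975200
step 2 [2y] zero: DF = P = 9653/10000 ≈ 0.965300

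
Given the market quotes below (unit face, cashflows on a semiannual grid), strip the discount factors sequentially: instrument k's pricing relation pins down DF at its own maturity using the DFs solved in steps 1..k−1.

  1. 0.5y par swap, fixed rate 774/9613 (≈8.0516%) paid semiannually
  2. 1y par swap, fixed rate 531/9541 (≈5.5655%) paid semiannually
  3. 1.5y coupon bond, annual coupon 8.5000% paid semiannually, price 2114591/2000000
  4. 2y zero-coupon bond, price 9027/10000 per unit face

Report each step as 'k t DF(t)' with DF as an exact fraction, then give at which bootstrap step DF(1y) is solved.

1 1/2 9613/10000
2 1 9469/10000
3 3/2 2341/2500
4 2 9027/10000
DF(1y) is solved at step 2

step 1 [0.5y] swap r/2=387/9613: DF=(1 − 387/9613·(0))/(1+387/9613) = 9613/10000 ≈ 0.961300
step 2 [1y] swap r/2=531/19082: DF=(1 − 531/19082·(0.961300))/(1+531/19082) = 9469/10000 ≈ 0.946900
step 3 [1.5y] bond c/2=17/400: DF=(2114591/2000000 − 17/400·(0.961300+0.946900))/(1+17/400) = 2341/2500 ≈ 0.936400
step 4 [2y] zero: DF = P = 9027/10000 ≈ 0.902700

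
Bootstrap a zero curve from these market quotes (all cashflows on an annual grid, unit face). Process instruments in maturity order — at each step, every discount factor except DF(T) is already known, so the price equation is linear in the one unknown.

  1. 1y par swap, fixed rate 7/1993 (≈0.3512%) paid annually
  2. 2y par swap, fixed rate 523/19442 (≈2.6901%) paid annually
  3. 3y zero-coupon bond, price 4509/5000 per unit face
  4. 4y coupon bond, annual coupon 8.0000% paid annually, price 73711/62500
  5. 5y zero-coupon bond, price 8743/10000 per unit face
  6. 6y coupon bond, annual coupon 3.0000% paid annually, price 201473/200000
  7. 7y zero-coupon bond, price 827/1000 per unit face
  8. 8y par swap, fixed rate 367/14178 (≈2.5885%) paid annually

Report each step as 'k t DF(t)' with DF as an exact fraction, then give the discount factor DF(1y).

step 1 [1y] swap r/1=7/1993: DF=(1 − 7/1993·(0))/(1+7/1993) = 1993/2000 ≈ 0.996500
step 2 [2y] swap r/1=523/19442: DF=(1 − 523/19442·(0.996500))/(1+523/19442) = 9477/10000 ≈ 0.947700
step 3 [3y] zero: DF = P = 4509/5000 ≈ 0.901800
step 4 [4y] bond c/1=2/25: DF=(73711/62500 − 2/25·(0.996500+0.947700+0.901800))/(1+2/25) = 2203/2500 ≈ 0.881200
step 5 [5y] zero: DF = P = 8743/10000 ≈ 0.874300
step 6 [6y] bond c/1=3/100: DF=(201473/200000 − 3/100·(0.996500+0.947700+0.901800+0.881200+0.874300))/(1+3/100) = 211/250 ≈ 0.844000
step 7 [7y] zero: DF = P = 827/1000 ≈ 0.827000
step 8 [8y] swap r/1=367/14178: DF=(1 − 367/14178·(0.996500+0.947700+0.901800+0.881200+0.874300+0.844000+0.827000))/(1+367/14178) = 1633/2000 ≈ 0.816500

1 1 1993/2000
2 2 9477/10000
3 3 4509/5000
4 4 2203/2500
5 5 8743/10000
6 6 211/250
7 7 827/1000
8 8 1633/2000
DF(1y) = 1993/2000 ≈ 0.996500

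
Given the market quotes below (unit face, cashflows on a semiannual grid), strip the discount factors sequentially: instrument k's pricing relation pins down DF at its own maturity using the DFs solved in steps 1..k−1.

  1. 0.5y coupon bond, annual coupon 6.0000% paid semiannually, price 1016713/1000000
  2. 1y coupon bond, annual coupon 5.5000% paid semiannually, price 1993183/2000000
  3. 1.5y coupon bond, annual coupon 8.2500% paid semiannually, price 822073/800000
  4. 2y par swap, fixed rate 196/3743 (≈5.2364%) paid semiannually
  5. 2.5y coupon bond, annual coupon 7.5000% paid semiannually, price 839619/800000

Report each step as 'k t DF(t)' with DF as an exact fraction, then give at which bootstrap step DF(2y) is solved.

1 1/2 9871/10000
2 1 1887/2000
3 3/2 569/625
4 2 451/500
5 5/2 8763/10000
DF(2y) is solved at step 4

step 1 [0.5y] bond c/2=3/100: DF=(1016713/1000000 − 3/100·(0))/(1+3/100) = 9871/10000 ≈ 0.987100
step 2 [1y] bond c/2=11/400: DF=(1993183/2000000 − 11/400·(0.987100))/(1+11/400) = 1887/2000 ≈ 0.943500
step 3 [1.5y] bond c/2=33/800: DF=(822073/800000 − 33/800·(0.987100+0.943500))/(1+33/800) = 569/625 ≈ 0.910400
step 4 [2y] swap r/2=98/3743: DF=(1 − 98/3743·(0.987100+0.943500+0.910400))/(1+98/3743) = 451/500 ≈ 0.902000
step 5 [2.5y] bond c/2=3/80: DF=(839619/800000 − 3/80·(0.987100+0.943500+0.910400+0.902000))/(1+3/80) = 8763/10000 ≈ 0.876300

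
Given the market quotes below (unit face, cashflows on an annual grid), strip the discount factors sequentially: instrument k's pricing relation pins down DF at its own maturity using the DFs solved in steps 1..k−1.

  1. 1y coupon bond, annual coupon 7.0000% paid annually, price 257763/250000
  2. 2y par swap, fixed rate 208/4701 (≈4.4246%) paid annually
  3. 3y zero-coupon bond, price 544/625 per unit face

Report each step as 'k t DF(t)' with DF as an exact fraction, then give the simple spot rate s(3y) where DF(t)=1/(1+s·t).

step 1 [1y] bond c/1=7/100: DF=(257763/250000 − 7/100·(0))/(1+7/100) = 2409/2500 ≈ 0.963600
step 2 [2y] swap r/1=208/4701: DF=(1 − 208/4701·(0.963600))/(1+208/4701) = 573/625 ≈ 0.916800
step 3 [3y] zero: DF = P = 544/625 ≈ 0.870400

1 1 2409/2500
2 2 573/625
3 3 544/625
s(3y) = (1/(544/625) − 1)/(3) = 27/544 ≈ 4.9632%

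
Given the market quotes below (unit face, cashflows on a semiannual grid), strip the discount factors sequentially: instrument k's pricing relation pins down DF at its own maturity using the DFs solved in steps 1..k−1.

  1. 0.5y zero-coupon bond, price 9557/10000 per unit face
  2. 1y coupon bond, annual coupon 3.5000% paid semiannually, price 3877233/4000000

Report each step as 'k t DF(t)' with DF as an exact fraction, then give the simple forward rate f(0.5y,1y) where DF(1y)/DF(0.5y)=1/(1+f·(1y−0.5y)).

1 1/2 9557/10000
2 1 4681/5000
f(0.5y,1y) = ((9557/10000)/(4681/5000) − 1)/(1/2) = 195/4681 ≈ 4.1658%

step 1 [0.5y] zero: DF = P = 9557/10000 ≈ 0.955700
step 2 [1y] bond c/2=7/400: DF=(3877233/4000000 − 7/400·(0.955700))/(1+7/400) = 4681/5000 ≈ 0.936200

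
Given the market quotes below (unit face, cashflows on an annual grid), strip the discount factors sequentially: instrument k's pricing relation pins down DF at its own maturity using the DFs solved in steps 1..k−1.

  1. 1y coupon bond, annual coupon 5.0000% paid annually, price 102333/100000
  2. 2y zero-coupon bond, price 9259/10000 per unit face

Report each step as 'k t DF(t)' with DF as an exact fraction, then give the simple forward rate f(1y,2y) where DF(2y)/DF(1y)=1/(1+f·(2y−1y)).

1 1 4873/5000
2 2 9259/10000
f(1y,2y) = ((4873/5000)/(9259/10000) − 1)/(1) = 487/9259 ≈ 5.2597%

step 1 [1y] bond c/1=1/20: DF=(102333/100000 − 1/20·(0))/(1+1/20) = 4873/5000 ≈ 0.974600
step 2 [2y] zero: DF = P = 9259/10000 ≈ 0.925900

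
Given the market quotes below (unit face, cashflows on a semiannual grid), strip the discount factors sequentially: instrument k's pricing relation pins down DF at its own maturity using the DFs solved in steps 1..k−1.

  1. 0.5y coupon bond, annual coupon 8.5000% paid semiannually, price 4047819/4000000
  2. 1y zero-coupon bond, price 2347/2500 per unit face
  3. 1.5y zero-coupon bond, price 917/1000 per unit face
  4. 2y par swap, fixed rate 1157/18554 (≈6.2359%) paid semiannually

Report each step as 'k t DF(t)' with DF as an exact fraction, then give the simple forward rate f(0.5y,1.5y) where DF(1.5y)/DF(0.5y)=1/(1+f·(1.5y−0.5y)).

step 1 [0.5y] bond c/2=17/400: DF=(4047819/4000000 − 17/400·(0))/(1+17/400) = 9707/10000 ≈ 0.970700
step 2 [1y] zero: DF = P = 2347/2500 ≈ 0.938800
step 3 [1.5y] zero: DF = P = 917/1000 ≈ 0.917000
step 4 [2y] swap r/2=1157/37108: DF=(1 − 1157/37108·(0.970700+0.938800+0.917000))/(1+1157/37108) = 8843/10000 ≈ 0.884300

1 1/2 9707/10000
2 1 2347/2500
3 3/2 917/1000
4 2 8843/10000
f(0.5y,1.5y) = ((9707/10000)/(917/1000) − 1)/(1) = 537/9170 ≈ 5.8561%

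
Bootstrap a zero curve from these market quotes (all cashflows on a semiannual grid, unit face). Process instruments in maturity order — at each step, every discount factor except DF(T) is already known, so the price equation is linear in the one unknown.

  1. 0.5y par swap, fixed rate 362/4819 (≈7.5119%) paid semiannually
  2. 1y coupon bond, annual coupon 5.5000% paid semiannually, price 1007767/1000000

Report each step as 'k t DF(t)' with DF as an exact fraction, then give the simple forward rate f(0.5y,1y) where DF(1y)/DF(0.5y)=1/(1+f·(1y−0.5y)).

1 1/2 4819/5000
2 1 191/200
f(0.5y,1y) = ((4819/5000)/(191/200) − 1)/(1/2) = 88/4775 ≈ 1.8429%

step 1 [0.5y] swap r/2=181/4819: DF=(1 − 181/4819·(0))/(1+181/4819) = 4819/5000 ≈ 0.963800
step 2 [1y] bond c/2=11/400: DF=(1007767/1000000 − 11/400·(0.963800))/(1+11/400) = 191/200 ≈ 0.955000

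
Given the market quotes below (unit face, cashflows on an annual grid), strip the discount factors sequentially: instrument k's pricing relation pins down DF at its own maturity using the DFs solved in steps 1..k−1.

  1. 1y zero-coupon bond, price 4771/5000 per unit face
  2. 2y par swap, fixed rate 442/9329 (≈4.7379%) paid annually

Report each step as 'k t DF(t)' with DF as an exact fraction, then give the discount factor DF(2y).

step 1 [1y] zero: DF = P = 4771/5000 ≈ 0.954200
step 2 [2y] swap r/1=442/9329: DF=(1 − 442/9329·(0.954200))/(1+442/9329) = 2279/2500 ≈ 0.911600

1 1 4771/5000
2 2 2279/2500
DF(2y) = 2279/2500 ≈ 0.911600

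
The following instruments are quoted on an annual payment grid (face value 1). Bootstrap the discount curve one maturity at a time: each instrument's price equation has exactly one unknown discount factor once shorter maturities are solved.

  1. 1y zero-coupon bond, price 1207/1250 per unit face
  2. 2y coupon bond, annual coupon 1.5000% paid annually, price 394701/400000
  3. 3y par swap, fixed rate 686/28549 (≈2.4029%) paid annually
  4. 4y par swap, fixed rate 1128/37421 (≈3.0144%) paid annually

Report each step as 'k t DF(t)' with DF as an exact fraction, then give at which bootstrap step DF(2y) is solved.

step 1 [1y] zero: DF = P = 1207/1250 ≈ 0.965600
step 2 [2y] bond c/1=3/200: DF=(394701/400000 − 3/200·(0.965600))/(1+3/200) = 9579/10000 ≈ 0.957900
step 3 [3y] swap r/1=686/28549: DF=(1 − 686/28549·(0.965600+0.957900))/(1+686/28549) = 4657/5000 ≈ 0.931400
step 4 [4y] swap r/1=1128/37421: DF=(1 − 1128/37421·(0.965600+0.957900+0.931400))/(1+1128/37421) = 1109/1250 ≈ 0.887200

1 1 1207/1250
2 2 9579/10000
3 3 4657/5000
4 4 1109/1250
DF(2y) is solved at step 2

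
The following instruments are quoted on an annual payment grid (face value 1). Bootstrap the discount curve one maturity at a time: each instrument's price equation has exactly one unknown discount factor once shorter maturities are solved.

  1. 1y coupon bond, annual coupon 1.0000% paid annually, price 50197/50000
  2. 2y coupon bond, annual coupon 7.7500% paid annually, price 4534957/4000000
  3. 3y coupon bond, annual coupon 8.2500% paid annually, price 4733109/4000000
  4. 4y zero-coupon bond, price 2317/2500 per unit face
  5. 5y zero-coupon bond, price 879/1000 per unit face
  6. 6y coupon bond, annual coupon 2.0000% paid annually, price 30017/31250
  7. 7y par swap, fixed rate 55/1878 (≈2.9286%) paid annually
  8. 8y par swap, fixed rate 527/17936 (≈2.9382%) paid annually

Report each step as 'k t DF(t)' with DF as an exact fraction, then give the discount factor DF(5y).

1 1 497/500
2 2 9807/10000
3 3 4713/5000
4 4 2317/2500
5 5 879/1000
6 6 8491/10000
7 7 813/1000
8 8 1973/2500
DF(5y) = 879/1000 ≈ 0.879000

step 1 [1y] bond c/1=1/100: DF=(50197/50000 − 1/100·(0))/(1+1/100) = 497/500 ≈ 0.994000
step 2 [2y] bond c/1=31/400: DF=(4534957/4000000 − 31/400·(0.994000))/(1+31/400) = 9807/10000 ≈ 0.980700
step 3 [3y] bond c/1=33/400: DF=(4733109/4000000 − 33/400·(0.994000+0.980700))/(1+33/400) = 4713/5000 ≈ 0.942600
step 4 [4y] zero: DF = P = 2317/2500 ≈ 0.926800
step 5 [5y] zero: DF = P = 879/1000 ≈ 0.879000
step 6 [6y] bond c/1=1/50: DF=(30017/31250 − 1/50·(0.994000+0.980700+0.942600+0.926800+0.879000))/(1+1/50) = 8491/10000 ≈ 0.849100
step 7 [7y] swap r/1=55/1878: DF=(1 − 55/1878·(0.994000+0.980700+0.942600+0.926800+0.879000+0.849100))/(1+55/1878) = 813/1000 ≈ 0.813000
step 8 [8y] swap r/1=527/17936: DF=(1 − 527/17936·(0.994000+0.980700+0.942600+0.926800+0.879000+0.849100+0.813000))/(1+527/17936) = 1973/2500 ≈ 0.789200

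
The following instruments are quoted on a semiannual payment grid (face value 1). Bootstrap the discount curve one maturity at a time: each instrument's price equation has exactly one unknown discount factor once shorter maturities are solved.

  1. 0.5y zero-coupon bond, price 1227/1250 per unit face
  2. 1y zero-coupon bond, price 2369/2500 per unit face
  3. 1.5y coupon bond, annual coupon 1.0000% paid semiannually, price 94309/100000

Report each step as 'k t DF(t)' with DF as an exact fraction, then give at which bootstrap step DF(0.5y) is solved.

step 1 [0.5y] zero: DF = P = 1227/1250 ≈ 0.981600
step 2 [1y] zero: DF = P = 2369/2500 ≈ 0.947600
step 3 [1.5y] bond c/2=1/200: DF=(94309/100000 − 1/200·(0.981600+0.947600))/(1+1/200) = 1161/1250 ≈ 0.928800

1 1/2 1227/1250
2 1 2369/2500
3 3/2 1161/1250
DF(0.5y) is solved at step 1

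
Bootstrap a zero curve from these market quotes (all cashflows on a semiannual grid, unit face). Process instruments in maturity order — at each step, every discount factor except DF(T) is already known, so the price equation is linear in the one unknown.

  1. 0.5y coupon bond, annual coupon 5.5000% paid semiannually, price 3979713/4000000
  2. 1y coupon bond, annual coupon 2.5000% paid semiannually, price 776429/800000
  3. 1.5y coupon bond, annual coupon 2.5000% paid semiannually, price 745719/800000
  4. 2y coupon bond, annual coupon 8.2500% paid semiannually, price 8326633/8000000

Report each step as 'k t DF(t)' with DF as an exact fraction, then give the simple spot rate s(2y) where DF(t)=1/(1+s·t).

step 1 [0.5y] bond c/2=11/400: DF=(3979713/4000000 − 11/400·(0))/(1+11/400) = 9683/10000 ≈ 0.968300
step 2 [1y] bond c/2=1/80: DF=(776429/800000 − 1/80·(0.968300))/(1+1/80) = 4733/5000 ≈ 0.946600
step 3 [1.5y] bond c/2=1/80: DF=(745719/800000 − 1/80·(0.968300+0.946600))/(1+1/80) = 897/1000 ≈ 0.897000
step 4 [2y] bond c/2=33/800: DF=(8326633/8000000 − 33/800·(0.968300+0.946600+0.897000))/(1+33/800) = 4441/5000 ≈ 0.888200

1 1/2 9683/10000
2 1 4733/5000
3 3/2 897/1000
4 2 4441/5000
s(2y) = (1/(4441/5000) − 1)/(2) = 559/8882 ≈ 6.2936%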